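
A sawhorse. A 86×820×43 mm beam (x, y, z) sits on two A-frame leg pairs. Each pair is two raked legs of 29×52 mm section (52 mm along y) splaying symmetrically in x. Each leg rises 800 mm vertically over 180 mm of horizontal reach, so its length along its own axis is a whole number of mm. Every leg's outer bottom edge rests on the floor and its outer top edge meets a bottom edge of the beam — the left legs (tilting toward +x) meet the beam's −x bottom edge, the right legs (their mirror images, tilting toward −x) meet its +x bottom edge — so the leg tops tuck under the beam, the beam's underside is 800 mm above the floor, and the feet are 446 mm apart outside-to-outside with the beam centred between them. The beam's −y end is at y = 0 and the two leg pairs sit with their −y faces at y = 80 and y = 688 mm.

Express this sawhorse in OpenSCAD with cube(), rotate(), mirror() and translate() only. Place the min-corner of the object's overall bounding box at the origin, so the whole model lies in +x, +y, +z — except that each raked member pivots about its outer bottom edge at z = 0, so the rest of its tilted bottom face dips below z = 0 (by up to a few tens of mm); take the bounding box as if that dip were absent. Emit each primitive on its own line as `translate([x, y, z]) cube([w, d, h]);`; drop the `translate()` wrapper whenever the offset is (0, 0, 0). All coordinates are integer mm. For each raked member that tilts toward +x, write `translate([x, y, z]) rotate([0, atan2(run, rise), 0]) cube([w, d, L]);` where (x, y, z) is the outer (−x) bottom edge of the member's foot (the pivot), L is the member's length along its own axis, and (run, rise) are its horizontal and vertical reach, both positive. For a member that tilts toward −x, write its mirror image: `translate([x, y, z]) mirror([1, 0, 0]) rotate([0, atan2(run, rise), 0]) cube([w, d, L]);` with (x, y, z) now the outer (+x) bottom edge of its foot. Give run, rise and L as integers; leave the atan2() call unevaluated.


// leg length = √(180² + 800²) = 820
// right-leg outer foot x = 2·180 + 86 = 446
// beam min-corner = (180, 0, 800)
translate([180, 0, 800]) cube([86, 820, 43]);
translate([0, 80, 0]) rotate([0, atan2(180, 800), 0]) cube([29, 52, 820]);
translate([446, 80, 0]) mirror([1, 0, 0]) rotate([0, atan2(180, 800), 0]) cube([29, 52, 820]);
translate([0, 688, 0]) rotate([0, atan2(180, 800), 0]) cube([29, 52, 820]);
translate([446, 688, 0]) mirror([1, 0, 0]) rotate([0, atan2(180, 800), 0]) cube([29, 52, 820]);


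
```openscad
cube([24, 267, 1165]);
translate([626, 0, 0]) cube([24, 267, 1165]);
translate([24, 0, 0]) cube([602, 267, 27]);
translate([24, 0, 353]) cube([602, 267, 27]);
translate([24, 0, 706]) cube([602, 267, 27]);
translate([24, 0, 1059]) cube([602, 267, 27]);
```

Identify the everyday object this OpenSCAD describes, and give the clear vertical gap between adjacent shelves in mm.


A bookshelf. The clear shelf gap is 326 mm.

Two tall side panels with 4 horizontal boards between them — a bookshelf. The first two shelf undersides are at z = 0 and z = 353; with shelf thickness 27, the clear gap is 353 − 0 − 27 = 326 mm.


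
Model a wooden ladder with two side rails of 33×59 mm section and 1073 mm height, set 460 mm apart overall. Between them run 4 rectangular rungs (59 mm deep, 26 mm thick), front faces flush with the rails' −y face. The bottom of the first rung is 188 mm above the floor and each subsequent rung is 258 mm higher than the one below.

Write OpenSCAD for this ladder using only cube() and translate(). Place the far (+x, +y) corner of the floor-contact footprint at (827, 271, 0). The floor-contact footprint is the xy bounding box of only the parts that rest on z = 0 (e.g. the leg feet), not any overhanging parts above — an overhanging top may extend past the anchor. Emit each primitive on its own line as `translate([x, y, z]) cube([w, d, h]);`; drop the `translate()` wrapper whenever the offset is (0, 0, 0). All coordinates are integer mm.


translate([367, 212, 0]) cube([33, 59, 1073]);
translate([794, 212, 0]) cube([33, 59, 1073]);
translate([400, 212, 188]) cube([394, 59, 26]);
translate([400, 212, 446]) cube([394, 59, 26]);
translate([400, 212, 704]) cube([394, 59, 26]);
translate([400, 212, 962]) cube([394, 59, 26]);


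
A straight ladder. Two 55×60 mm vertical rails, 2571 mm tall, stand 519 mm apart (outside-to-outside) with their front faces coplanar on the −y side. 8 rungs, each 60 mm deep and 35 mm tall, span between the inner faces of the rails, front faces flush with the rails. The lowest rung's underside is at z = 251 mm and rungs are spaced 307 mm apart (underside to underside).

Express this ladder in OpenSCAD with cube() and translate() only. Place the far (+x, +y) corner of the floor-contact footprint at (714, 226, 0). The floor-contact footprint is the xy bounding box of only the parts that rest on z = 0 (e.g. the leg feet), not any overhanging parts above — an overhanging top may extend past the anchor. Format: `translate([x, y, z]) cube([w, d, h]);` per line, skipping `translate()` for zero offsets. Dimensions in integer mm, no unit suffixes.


translate([195, 166, 0]) cube([55, 60, 2571]);
translate([659, 166, 0]) cube([55, 60, 2571]);
translate([250, 166, 251]) cube([409, 60, 35]);
translate([250, 166, 558]) cube([409, 60, 35]);
translate([250, 166, 865]) cube([409, 60, 35]);
translate([250, 166, 1172]) cube([409, 60, 35]);
translate([250, 166, 1479]) cube([409, 60, 35]);
translate([250, 166, 1786]) cube([409, 60, 35]);
translate([250, 166, 2093]) cube([409, 60, 35]);
translate([250, 166, 2400]) cube([409, 60, 35]);


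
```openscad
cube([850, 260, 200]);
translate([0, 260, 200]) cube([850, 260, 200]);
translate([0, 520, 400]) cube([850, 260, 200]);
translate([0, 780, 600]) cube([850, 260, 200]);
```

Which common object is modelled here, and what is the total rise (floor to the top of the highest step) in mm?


A staircase. The total rise is 800 mm.

4 identical blocks, each offset up and back from the previous — a staircase. Each step is 200 mm tall and there are 4 of them, so the total rise is 4 × 200 = 800 mm.


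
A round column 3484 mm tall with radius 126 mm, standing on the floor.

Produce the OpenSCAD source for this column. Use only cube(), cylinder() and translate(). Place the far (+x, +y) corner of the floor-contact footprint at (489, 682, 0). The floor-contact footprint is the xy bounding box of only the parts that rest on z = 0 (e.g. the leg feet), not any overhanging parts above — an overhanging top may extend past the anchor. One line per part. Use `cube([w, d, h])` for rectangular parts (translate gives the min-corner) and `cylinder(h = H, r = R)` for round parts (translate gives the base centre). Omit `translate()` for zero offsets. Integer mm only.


translate([363, 556, 0]) cylinder(h = 3484, r = 126);


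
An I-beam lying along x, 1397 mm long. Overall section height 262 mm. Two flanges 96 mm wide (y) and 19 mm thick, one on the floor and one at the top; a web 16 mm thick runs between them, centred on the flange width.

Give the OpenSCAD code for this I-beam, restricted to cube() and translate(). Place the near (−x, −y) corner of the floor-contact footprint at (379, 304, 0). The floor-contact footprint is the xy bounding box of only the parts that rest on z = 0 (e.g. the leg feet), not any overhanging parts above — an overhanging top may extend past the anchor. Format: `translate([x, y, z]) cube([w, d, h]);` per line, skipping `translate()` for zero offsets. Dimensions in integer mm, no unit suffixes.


translate([379, 304, 0]) cube([1397, 96, 19]);
translate([379, 344, 19]) cube([1397, 16, 224]);
translate([379, 304, 243]) cube([1397, 96, 19]);


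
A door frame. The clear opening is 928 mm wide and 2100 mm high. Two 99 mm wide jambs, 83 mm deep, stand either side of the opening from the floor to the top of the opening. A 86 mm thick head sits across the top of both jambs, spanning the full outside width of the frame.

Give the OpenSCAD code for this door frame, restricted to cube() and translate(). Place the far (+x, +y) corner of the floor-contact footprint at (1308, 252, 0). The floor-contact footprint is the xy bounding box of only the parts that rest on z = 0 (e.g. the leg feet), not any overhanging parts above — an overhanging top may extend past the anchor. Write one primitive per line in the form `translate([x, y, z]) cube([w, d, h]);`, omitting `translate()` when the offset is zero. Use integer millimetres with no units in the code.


translate([182, 169, 0]) cube([99, 83, 2100]);
translate([1209, 169, 0]) cube([99, 83, 2100]);
translate([182, 169, 2100]) cube([1126, 83, 86]);


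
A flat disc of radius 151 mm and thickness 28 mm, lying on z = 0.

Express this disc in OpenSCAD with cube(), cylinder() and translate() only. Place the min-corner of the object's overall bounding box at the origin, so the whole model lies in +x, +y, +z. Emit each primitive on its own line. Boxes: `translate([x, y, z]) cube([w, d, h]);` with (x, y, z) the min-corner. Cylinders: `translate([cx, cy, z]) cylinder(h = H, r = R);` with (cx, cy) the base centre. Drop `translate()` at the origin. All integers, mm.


translate([151, 151, 0]) cylinder(h = 28, r = 151);


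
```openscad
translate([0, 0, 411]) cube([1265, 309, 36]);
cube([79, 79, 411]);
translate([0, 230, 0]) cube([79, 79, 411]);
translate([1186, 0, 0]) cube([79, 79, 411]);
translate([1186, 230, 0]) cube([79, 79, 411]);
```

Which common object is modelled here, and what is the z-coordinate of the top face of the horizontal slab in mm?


A bench. The seat-top height is 447 mm.

A long slab on four corner posts — a bench. The slab sits at z = 411 with thickness 36, so the top is 411 + 36 = 447 mm.


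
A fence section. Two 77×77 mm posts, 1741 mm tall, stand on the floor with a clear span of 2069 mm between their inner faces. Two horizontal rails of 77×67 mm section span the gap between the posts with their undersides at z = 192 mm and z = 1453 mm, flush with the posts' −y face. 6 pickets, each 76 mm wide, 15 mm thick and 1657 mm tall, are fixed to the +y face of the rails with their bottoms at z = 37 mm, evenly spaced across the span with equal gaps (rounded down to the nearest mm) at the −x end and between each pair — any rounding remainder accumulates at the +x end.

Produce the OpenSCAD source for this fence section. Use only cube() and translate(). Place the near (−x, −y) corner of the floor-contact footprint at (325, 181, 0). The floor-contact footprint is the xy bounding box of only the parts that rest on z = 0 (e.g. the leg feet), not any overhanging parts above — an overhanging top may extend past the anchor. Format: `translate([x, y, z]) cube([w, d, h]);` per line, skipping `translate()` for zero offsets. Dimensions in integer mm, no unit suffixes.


translate([325, 181, 0]) cube([77, 77, 1741]);
translate([2471, 181, 0]) cube([77, 77, 1741]);
translate([402, 181, 192]) cube([2069, 77, 67]);
translate([402, 181, 1453]) cube([2069, 77, 67]);
translate([632, 258, 37]) cube([76, 15, 1657]);
translate([938, 258, 37]) cube([76, 15, 1657]);
translate([1244, 258, 37]) cube([76, 15, 1657]);
translate([1550, 258, 37]) cube([76, 15, 1657]);
translate([1856, 258, 37]) cube([76, 15, 1657]);
translate([2162, 258, 37]) cube([76, 15, 1657]);


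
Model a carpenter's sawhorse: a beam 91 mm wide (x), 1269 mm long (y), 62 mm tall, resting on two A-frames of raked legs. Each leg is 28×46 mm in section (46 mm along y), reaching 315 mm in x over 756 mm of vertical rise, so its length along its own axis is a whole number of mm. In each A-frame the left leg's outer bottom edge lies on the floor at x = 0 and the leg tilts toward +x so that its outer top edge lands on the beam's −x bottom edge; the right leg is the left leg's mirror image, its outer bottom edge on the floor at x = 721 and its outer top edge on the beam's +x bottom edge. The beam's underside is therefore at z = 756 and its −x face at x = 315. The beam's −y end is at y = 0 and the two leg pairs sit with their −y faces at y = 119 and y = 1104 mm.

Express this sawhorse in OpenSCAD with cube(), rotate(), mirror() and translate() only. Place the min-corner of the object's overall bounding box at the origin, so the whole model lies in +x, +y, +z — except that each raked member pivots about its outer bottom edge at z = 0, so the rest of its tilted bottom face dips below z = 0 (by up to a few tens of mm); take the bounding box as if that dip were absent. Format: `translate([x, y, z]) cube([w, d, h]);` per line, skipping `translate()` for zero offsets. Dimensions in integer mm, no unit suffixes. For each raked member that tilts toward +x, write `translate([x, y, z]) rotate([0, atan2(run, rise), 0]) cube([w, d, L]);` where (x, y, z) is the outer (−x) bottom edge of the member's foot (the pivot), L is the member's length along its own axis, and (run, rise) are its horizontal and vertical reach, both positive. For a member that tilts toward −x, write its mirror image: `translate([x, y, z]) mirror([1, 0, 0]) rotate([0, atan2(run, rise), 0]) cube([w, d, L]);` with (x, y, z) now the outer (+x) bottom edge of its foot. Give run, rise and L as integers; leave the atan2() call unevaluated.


translate([315, 0, 756]) cube([91, 1269, 62]);
translate([0, 119, 0]) rotate([0, atan2(315, 756), 0]) cube([28, 46, 819]);
translate([721, 119, 0]) mirror([1, 0, 0]) rotate([0, atan2(315, 756), 0]) cube([28, 46, 819]);
translate([0, 1104, 0]) rotate([0, atan2(315, 756), 0]) cube([28, 46, 819]);
translate([721, 1104, 0]) mirror([1, 0, 0]) rotate([0, atan2(315, 756), 0]) cube([28, 46, 819]);


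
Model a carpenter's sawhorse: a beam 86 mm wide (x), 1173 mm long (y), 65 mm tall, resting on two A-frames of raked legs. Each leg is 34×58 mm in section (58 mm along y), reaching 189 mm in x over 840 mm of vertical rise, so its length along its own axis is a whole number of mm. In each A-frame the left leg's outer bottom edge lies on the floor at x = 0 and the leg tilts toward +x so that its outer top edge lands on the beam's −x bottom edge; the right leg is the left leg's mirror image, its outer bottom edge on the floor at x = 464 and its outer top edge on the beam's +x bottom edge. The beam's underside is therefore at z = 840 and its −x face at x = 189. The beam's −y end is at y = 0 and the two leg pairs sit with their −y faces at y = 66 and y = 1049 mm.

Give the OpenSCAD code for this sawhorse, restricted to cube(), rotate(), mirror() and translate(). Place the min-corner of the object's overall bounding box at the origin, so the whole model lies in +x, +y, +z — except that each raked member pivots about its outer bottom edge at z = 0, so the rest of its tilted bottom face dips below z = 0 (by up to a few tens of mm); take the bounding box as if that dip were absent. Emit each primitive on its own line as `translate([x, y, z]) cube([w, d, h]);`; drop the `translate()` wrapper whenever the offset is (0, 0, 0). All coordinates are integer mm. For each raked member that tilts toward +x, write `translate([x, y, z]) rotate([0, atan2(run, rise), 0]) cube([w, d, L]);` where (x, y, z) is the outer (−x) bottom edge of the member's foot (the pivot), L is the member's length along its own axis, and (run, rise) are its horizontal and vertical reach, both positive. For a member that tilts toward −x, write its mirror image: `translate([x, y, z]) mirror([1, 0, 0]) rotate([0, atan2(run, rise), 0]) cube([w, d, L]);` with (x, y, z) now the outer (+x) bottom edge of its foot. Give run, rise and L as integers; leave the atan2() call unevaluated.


// leg length = √(189² + 840²) = 861
// right-leg outer foot x = 2·189 + 86 = 464
// beam min-corner = (189, 0, 840)
translate([189, 0, 840]) cube([86, 1173, 65]);
translate([0, 66, 0]) rotate([0, atan2(189, 840), 0]) cube([34, 58, 861]);
translate([464, 66, 0]) mirror([1, 0, 0]) rotate([0, atan2(189, 840), 0]) cube([34, 58, 861]);
translate([0, 1049, 0]) rotate([0, atan2(189, 840), 0]) cube([34, 58, 861]);
translate([464, 1049, 0]) mirror([1, 0, 0]) rotate([0, atan2(189, 840), 0]) cube([34, 58, 861]);


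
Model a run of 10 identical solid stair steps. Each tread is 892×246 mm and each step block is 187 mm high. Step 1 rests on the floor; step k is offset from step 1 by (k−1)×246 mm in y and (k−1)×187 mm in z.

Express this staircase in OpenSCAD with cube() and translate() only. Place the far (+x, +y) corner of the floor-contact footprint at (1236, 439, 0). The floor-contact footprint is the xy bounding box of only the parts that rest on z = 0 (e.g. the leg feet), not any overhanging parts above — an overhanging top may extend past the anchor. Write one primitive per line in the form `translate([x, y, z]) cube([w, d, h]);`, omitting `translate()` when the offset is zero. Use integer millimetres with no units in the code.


translate([344, 193, 0]) cube([892, 246, 187]);
translate([344, 439, 187]) cube([892, 246, 187]);
translate([344, 685, 374]) cube([892, 246, 187]);
translate([344, 931, 561]) cube([892, 246, 187]);
translate([344, 1177, 748]) cube([892, 246, 187]);
translate([344, 1423, 935]) cube([892, 246, 187]);
translate([344, 1669, 1122]) cube([892, 246, 187]);
translate([344, 1915, 1309]) cube([892, 246, 187]);
translate([344, 2161, 1496]) cube([892, 246, 187]);
translate([344, 2407, 1683]) cube([892, 246, 187]);


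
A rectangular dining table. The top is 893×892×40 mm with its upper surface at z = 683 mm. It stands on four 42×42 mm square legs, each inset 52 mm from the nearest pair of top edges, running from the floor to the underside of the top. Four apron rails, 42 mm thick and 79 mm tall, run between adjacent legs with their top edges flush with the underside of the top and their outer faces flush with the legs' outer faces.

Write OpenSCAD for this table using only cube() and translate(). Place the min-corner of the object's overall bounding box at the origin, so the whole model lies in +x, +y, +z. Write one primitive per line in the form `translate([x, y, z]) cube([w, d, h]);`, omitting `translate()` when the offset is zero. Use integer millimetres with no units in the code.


// leg_h = 683 - 40 = 643
// apron z = 643 - 79 = 564
translate([0, 0, 643]) cube([893, 892, 40]);
translate([52, 52, 0]) cube([42, 42, 643]);
translate([799, 52, 0]) cube([42, 42, 643]);
translate([52, 798, 0]) cube([42, 42, 643]);
translate([799, 798, 0]) cube([42, 42, 643]);
translate([94, 52, 564]) cube([705, 42, 79]);
translate([94, 798, 564]) cube([705, 42, 79]);
translate([52, 94, 564]) cube([42, 704, 79]);
translate([799, 94, 564]) cube([42, 704, 79]);


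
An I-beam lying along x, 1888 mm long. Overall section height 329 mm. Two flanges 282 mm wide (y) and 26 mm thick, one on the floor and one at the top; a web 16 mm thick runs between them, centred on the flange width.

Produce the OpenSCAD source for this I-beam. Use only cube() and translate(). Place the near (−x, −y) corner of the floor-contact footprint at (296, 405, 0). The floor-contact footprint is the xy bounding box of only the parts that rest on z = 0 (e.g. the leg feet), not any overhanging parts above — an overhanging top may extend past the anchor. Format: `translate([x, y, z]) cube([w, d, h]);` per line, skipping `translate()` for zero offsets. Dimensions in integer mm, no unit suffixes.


translate([296, 405, 0]) cube([1888, 282, 26]);
translate([296, 538, 26]) cube([1888, 16, 277]);
translate([296, 405, 303]) cube([1888, 282, 26]);


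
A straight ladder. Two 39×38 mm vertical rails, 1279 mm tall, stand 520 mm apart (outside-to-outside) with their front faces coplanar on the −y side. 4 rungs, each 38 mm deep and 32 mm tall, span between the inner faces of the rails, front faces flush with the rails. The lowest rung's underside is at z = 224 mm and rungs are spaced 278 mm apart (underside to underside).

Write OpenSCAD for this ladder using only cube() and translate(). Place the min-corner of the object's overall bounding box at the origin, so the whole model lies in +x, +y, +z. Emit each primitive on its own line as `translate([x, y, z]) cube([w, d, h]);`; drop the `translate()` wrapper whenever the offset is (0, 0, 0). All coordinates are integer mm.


cube([39, 38, 1279]);
translate([481, 0, 0]) cube([39, 38, 1279]);
translate([39, 0, 224]) cube([442, 38, 32]);
translate([39, 0, 502]) cube([442, 38, 32]);
translate([39, 0, 780]) cube([442, 38, 32]);
translate([39, 0, 1058]) cube([442, 38, 32]);


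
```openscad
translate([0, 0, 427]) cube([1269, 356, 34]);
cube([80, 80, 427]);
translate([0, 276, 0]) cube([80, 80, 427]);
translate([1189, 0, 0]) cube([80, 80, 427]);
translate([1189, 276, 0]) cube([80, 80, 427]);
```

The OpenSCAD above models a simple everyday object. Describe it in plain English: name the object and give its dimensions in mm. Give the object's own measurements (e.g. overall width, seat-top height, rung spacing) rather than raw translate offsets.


A long wooden bench with a 1269 mm (x) × 356 mm (y) seat, 34 mm thick, its top surface 461 mm above the floor. Four 80 mm square legs at the seat corners, flush with the edges, run from z = 0 to the seat underside.


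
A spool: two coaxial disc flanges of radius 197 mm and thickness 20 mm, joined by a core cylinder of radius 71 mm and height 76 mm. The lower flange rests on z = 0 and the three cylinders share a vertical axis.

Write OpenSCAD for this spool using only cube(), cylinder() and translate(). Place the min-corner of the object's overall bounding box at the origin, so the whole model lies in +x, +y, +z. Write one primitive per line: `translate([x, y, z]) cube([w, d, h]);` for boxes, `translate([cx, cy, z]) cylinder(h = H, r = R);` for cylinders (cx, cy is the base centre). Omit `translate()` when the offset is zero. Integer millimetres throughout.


translate([197, 197, 0]) cylinder(h = 20, r = 197);
translate([197, 197, 20]) cylinder(h = 76, r = 71);
translate([197, 197, 96]) cylinder(h = 20, r = 197);


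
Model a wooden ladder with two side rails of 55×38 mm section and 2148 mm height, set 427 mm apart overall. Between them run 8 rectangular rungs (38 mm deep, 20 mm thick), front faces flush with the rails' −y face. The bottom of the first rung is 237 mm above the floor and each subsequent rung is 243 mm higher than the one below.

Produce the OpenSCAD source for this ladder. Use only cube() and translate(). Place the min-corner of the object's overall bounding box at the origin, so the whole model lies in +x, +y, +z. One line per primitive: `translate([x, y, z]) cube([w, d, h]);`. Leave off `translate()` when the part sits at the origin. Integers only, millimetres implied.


// rung span = 427 - 2*55 = 317
// rung[k] z = 237 + k*243
cube([55, 38, 2148]);
translate([372, 0, 0]) cube([55, 38, 2148]);
translate([55, 0, 237]) cube([317, 38, 20]);
translate([55, 0, 480]) cube([317, 38, 20]);
translate([55, 0, 723]) cube([317, 38, 20]);
translate([55, 0, 966]) cube([317, 38, 20]);
translate([55, 0, 1209]) cube([317, 38, 20]);
translate([55, 0, 1452]) cube([317, 38, 20]);
translate([55, 0, 1695]) cube([317, 38, 20]);
translate([55, 0, 1938]) cube([317, 38, 20]);


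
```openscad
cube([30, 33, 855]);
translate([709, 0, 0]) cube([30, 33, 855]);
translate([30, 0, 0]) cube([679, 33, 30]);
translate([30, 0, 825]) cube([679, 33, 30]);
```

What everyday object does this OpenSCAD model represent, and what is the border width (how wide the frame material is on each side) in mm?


A picture frame. The border width is 30 mm.

Four thin pieces enclosing a rectangular opening — a picture frame. The two full-height stiles are 855 mm tall; the top rail sits at z = 825 and is 30 mm tall, so the border above the opening is 855 − 825 = 30 mm, matching the stile x-width.


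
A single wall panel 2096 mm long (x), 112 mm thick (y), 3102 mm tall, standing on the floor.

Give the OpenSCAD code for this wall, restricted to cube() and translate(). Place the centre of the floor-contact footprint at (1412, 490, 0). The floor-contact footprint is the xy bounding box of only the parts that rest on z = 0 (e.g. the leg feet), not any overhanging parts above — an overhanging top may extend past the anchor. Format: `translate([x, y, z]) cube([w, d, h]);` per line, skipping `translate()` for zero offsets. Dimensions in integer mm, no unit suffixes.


translate([364, 434, 0]) cube([2096, 112, 3102]);


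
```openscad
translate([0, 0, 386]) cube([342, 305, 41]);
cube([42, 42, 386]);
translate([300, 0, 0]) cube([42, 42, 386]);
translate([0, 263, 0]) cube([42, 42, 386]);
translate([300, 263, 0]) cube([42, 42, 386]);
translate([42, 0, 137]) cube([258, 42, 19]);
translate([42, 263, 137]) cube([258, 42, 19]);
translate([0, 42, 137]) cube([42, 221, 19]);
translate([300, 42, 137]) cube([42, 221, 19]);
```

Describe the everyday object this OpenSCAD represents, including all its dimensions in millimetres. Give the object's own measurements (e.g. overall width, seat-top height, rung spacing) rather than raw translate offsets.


A four-legged stool. The seat is a 342×305×41 mm slab whose top surface is at z = 427 mm; four square legs, each 42×42 mm in cross-section, run from the floor (z = 0) to the underside of the seat, each flush with a corner of the seat. Four stretchers, 42 mm wide and 19 mm tall, connect adjacent legs with their undersides at z = 137 mm, each running between the inner faces of the legs it joins and aligned with the legs' outer faces on the other axis.


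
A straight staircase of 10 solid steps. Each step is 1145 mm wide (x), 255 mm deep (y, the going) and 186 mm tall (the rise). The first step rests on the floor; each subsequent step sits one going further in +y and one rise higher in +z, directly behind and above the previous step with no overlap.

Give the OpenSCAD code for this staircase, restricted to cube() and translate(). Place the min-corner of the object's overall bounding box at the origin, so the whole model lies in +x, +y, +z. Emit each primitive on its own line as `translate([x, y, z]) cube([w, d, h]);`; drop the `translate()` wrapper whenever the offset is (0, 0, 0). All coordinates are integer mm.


cube([1145, 255, 186]);
translate([0, 255, 186]) cube([1145, 255, 186]);
translate([0, 510, 372]) cube([1145, 255, 186]);
translate([0, 765, 558]) cube([1145, 255, 186]);
translate([0, 1020, 744]) cube([1145, 255, 186]);
translate([0, 1275, 930]) cube([1145, 255, 186]);
translate([0, 1530, 1116]) cube([1145, 255, 186]);
translate([0, 1785, 1302]) cube([1145, 255, 186]);
translate([0, 2040, 1488]) cube([1145, 255, 186]);
translate([0, 2295, 1674]) cube([1145, 255, 186]);


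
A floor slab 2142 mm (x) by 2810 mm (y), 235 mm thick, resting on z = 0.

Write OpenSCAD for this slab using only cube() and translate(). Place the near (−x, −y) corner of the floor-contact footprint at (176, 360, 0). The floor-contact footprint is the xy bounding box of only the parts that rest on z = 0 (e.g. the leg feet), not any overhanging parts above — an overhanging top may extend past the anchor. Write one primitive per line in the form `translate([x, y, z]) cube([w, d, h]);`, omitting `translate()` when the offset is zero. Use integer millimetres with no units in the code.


translate([176, 360, 0]) cube([2142, 2810, 235]);


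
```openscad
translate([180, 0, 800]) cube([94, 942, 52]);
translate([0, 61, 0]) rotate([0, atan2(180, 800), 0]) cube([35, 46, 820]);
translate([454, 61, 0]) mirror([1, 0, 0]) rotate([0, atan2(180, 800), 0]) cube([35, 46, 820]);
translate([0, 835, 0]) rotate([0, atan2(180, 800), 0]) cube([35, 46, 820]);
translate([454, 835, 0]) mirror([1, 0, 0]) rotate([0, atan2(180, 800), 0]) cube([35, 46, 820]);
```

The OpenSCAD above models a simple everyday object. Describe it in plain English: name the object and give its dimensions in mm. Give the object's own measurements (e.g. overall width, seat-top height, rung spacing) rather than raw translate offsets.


A sawhorse. A 94×942×52 mm beam (x, y, z) sits on two A-frame leg pairs. Each pair is two raked legs of 35×46 mm section (46 mm along y) splaying symmetrically in x. Each leg rises 800 mm vertically over 180 mm of horizontal reach and is 820 mm long along its own axis. Every leg's outer bottom edge rests on the floor and its outer top edge meets a bottom edge of the beam — the left legs (tilting toward +x) meet the beam's −x bottom edge, the right legs (their mirror images, tilting toward −x) meet its +x bottom edge — so the leg tops tuck under the beam, the beam's underside is 800 mm above the floor, and the feet are 454 mm apart outside-to-outside with the beam centred between them. The two leg pairs are set in 61 mm from either end of the beam.


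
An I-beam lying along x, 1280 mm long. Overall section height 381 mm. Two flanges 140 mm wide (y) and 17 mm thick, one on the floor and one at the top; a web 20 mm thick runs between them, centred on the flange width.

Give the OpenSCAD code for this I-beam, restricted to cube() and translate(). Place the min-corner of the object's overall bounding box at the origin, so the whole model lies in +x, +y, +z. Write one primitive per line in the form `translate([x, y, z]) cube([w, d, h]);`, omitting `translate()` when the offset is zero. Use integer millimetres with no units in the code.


cube([1280, 140, 17]);
translate([0, 60, 17]) cube([1280, 20, 347]);
translate([0, 0, 364]) cube([1280, 140, 17]);


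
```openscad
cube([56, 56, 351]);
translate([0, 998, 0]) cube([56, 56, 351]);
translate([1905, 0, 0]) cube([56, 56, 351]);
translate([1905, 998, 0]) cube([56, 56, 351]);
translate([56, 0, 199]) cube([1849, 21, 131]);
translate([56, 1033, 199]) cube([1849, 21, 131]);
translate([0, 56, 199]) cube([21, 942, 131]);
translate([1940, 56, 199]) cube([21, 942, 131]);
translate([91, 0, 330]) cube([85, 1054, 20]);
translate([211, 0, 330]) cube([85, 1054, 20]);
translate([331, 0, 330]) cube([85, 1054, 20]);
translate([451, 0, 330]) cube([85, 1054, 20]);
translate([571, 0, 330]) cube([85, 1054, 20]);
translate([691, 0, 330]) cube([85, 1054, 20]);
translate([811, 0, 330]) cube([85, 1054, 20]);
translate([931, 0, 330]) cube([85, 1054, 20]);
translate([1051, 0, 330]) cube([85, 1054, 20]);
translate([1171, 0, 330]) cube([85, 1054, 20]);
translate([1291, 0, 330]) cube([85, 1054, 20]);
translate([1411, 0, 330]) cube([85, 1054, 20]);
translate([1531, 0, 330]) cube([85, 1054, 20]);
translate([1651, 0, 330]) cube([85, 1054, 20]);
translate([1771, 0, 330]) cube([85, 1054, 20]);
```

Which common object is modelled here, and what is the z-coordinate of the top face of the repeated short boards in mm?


A bed frame. The slat-top height is 350 mm.

Four posts, four rails, and a row of slats — a bed frame. Slats sit on the rails at z = 199 + 131 = 330; with slat thickness 20, the top is 350 mm.


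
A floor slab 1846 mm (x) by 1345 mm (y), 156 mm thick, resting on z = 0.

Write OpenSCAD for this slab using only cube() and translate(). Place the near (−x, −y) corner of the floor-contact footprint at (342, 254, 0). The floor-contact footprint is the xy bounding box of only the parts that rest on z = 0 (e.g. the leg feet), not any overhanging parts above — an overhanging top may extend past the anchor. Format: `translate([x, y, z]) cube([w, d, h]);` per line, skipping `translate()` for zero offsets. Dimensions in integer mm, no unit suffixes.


translate([342, 254, 0]) cube([1846, 1345, 156]);


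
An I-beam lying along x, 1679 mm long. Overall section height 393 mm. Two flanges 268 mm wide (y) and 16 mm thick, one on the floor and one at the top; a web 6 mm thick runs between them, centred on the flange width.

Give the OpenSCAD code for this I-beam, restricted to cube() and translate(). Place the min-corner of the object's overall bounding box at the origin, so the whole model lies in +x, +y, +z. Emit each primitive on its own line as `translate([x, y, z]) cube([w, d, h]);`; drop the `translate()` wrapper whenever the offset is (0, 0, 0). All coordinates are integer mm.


cube([1679, 268, 16]);
translate([0, 131, 16]) cube([1679, 6, 361]);
translate([0, 0, 377]) cube([1679, 268, 16]);


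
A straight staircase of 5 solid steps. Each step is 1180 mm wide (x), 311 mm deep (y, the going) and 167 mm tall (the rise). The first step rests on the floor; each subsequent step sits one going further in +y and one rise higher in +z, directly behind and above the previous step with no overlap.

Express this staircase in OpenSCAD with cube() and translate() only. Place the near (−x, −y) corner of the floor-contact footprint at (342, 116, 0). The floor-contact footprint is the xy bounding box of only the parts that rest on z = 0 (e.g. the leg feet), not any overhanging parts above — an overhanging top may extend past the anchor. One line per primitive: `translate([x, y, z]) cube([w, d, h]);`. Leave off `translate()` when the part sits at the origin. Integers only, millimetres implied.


translate([342, 116, 0]) cube([1180, 311, 167]);
translate([342, 427, 167]) cube([1180, 311, 167]);
translate([342, 738, 334]) cube([1180, 311, 167]);
translate([342, 1049, 501]) cube([1180, 311, 167]);
translate([342, 1360, 668]) cube([1180, 311, 167]);


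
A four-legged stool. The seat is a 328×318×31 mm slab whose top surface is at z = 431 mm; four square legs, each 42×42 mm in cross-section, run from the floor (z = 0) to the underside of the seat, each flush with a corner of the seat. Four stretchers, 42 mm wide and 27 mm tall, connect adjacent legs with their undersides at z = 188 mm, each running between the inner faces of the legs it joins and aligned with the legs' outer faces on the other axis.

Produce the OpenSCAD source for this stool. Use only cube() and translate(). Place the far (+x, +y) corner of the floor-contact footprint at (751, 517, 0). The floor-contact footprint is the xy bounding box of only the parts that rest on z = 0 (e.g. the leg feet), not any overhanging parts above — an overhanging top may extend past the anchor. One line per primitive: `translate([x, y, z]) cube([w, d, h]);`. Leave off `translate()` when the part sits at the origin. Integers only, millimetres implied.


translate([423, 199, 400]) cube([328, 318, 31]);
translate([423, 199, 0]) cube([42, 42, 400]);
translate([709, 199, 0]) cube([42, 42, 400]);
translate([423, 475, 0]) cube([42, 42, 400]);
translate([709, 475, 0]) cube([42, 42, 400]);
translate([465, 199, 188]) cube([244, 42, 27]);
translate([465, 475, 188]) cube([244, 42, 27]);
translate([423, 241, 188]) cube([42, 234, 27]);
translate([709, 241, 188]) cube([42, 234, 27]);


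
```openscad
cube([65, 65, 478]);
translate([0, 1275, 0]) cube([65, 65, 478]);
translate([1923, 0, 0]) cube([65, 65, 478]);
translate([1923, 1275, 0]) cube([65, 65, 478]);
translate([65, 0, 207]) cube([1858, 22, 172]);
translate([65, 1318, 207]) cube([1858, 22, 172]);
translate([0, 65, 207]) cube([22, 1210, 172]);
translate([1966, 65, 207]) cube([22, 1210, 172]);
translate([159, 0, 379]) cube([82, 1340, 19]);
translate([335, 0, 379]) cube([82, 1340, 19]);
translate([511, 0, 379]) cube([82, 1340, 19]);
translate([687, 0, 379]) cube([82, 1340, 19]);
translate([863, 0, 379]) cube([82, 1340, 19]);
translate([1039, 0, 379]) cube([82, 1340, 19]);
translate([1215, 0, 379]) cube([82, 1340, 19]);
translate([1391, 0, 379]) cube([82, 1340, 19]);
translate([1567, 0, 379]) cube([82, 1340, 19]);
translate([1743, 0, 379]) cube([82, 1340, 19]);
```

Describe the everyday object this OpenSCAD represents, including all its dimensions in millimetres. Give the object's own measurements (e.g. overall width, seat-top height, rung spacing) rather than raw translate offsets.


A bed frame 1988 mm long (x) by 1340 mm wide (y). Four 65×65 mm corner posts, 478 mm tall, at the corners of the footprint. Four rails of 22 mm thickness and 172 mm height run between adjacent posts with their undersides at z = 207 mm, their outer faces flush with the outside of the frame (the two x-running rails run between the posts' inner faces; the two y-running rails run between the posts' inner faces). 10 slats, each 82 mm wide (x) and 19 mm thick, lie across the top of the two x-running rails, running the full 1340 mm width of the frame in y; along x they sit between the end posts with a 94 mm gap after the −x posts and between neighbouring slats, leaving 98 mm before the +x posts.


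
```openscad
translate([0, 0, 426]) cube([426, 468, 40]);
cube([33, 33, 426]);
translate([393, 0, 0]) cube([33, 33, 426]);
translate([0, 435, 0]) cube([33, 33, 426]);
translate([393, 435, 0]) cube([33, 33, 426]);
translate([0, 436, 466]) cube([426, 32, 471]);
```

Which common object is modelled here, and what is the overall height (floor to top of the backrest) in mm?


A chair. The overall height is 937 mm.

A slab on four corner posts with a tall panel at the back — a chair. The seat slab sits at z = 426 with thickness 40, and the 471 mm backrest starts at the seat top, so the overall height is 426 + 40 + 471 = 937 mm.


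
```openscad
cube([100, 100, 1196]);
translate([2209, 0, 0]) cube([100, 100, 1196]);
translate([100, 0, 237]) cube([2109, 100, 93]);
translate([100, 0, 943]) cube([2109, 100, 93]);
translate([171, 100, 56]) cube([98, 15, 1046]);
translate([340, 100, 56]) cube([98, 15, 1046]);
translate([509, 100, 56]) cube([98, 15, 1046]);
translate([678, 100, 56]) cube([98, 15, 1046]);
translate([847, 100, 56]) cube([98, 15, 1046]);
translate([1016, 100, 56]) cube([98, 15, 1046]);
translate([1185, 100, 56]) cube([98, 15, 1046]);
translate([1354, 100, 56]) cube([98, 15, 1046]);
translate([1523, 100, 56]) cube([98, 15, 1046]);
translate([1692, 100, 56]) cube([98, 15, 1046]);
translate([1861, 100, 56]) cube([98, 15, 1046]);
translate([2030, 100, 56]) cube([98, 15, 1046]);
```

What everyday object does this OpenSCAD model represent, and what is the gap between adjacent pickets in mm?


A fence section. The picket gap is 71 mm.

Two posts, two rails, 12 pickets — a fence section. Span 2109 mm holds 12 pickets of 98 mm with 13 equal gaps: ⌊(2109 − 12·98) / 13⌋ = 71 mm.


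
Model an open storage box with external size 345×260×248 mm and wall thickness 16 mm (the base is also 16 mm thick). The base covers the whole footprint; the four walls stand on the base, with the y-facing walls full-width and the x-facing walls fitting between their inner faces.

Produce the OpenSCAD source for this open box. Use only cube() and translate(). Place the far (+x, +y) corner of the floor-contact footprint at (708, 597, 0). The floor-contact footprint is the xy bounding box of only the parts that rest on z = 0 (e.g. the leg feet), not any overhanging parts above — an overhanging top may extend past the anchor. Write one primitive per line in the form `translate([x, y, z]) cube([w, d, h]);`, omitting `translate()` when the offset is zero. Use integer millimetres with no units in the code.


translate([363, 337, 0]) cube([345, 260, 16]);
translate([363, 337, 16]) cube([345, 16, 232]);
translate([363, 581, 16]) cube([345, 16, 232]);
translate([363, 353, 16]) cube([16, 228, 232]);
translate([692, 353, 16]) cube([16, 228, 232]);


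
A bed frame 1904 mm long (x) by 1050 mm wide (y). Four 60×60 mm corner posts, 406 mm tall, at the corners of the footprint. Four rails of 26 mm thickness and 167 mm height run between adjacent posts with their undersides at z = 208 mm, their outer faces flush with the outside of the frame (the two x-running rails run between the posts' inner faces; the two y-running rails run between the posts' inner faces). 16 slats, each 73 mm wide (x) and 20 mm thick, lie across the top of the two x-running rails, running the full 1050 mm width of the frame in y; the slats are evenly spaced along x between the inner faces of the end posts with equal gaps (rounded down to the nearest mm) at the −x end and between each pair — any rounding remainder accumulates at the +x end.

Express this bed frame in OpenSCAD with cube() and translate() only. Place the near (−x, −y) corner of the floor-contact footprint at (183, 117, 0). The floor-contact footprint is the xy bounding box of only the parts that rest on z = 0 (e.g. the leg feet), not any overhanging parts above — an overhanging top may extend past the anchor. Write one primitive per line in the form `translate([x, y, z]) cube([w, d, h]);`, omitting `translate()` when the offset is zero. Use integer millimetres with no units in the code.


// slat z = rail_z + rail_h = 208 + 167 = 375
// slat gap = ⌊(1784 − 16·73) / 17⌋ = 36
translate([183, 117, 0]) cube([60, 60, 406]);
translate([183, 1107, 0]) cube([60, 60, 406]);
translate([2027, 117, 0]) cube([60, 60, 406]);
translate([2027, 1107, 0]) cube([60, 60, 406]);
translate([243, 117, 208]) cube([1784, 26, 167]);
translate([243, 1141, 208]) cube([1784, 26, 167]);
translate([183, 177, 208]) cube([26, 930, 167]);
translate([2061, 177, 208]) cube([26, 930, 167]);
translate([279, 117, 375]) cube([73, 1050, 20]);
translate([388, 117, 375]) cube([73, 1050, 20]);
translate([497, 117, 375]) cube([73, 1050, 20]);
translate([606, 117, 375]) cube([73, 1050, 20]);
translate([715, 117, 375]) cube([73, 1050, 20]);
translate([824, 117, 375]) cube([73, 1050, 20]);
translate([933, 117, 375]) cube([73, 1050, 20]);
translate([1042, 117, 375]) cube([73, 1050, 20]);
translate([1151, 117, 375]) cube([73, 1050, 20]);
translate([1260, 117, 375]) cube([73, 1050, 20]);
translate([1369, 117, 375]) cube([73, 1050, 20]);
translate([1478, 117, 375]) cube([73, 1050, 20]);
translate([1587, 117, 375]) cube([73, 1050, 20]);
translate([1696, 117, 375]) cube([73, 1050, 20]);
translate([1805, 117, 375]) cube([73, 1050, 20]);
translate([1914, 117, 375]) cube([73, 1050, 20]);
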